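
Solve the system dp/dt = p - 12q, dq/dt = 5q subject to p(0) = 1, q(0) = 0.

p(t) = e^(t), q(t) = 0

Coefficient matrix A = [[1, -12], [0, 5]].
Characteristic polynomial det(A - λI) = λ^2 - 6λ + 5 = 0.
Eigenvalues λ = 5, 1.
For λ=5: (A-λI) row 1 is [-4, -12], so an eigenvector is (3, -1).
For λ=1: (A-λI) row 1 is [0, -12], so an eigenvector is (-1, 0).
General solution: c_1e^(5t)(3,-1) + c_2e^(t)(-1,0).
Applying p(0)=1, q(0)=0 gives c_1=0, c_2=-1.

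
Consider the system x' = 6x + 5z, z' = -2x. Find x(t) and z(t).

Coefficient matrix A = [[6, 5], [-2, 0]].
Characteristic polynomial det(A - λI) = λ^2 - 6λ + 10 = 0.
Eigenvalues λ = 3 ± i (complex conjugate pair).
For λ=3+i: an eigenvector is (-1,1) - i(2,-1) = (-1 - 2i, 1 + i).
A real fundamental pair from Re and Im of e^((3+i)t)v: X_1 = e^(3t)(cos(t)·(-1,1) + sin(t)·(2,-1)), X_2 = e^(3t)(sin(t)·(-1,1) - cos(t)·(2,-1)).
General solution: C_1X_1 + C_2X_2.

x(t) = 2C_1e^(3t)sin(t) - C_1e^(3t)cos(t) - C_2e^(3t)sin(t) - 2C_2e^(3t)cos(t), z(t) = -C_1e^(3t)sin(t) + C_1e^(3t)cos(t) + C_2e^(3t)sin(t) + C_2e^(3t)cos(t)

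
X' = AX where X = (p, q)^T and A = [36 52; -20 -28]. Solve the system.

Coefficient matrix A = [[36, 52], [-20, -28]].
Characteristic polynomial det(A - λI) = λ^2 - 8λ + 32 = 0.
Eigenvalues λ = 4 ± 4i (complex conjugate pair).
For λ=4+4i: an eigenvector is (-3,2) - i(2,-1) = (-3 - 2i, 2 + i).
A real fundamental pair from Re and Im of e^((4+4i)t)v: X_1 = e^(4t)(cos(4t)·(-3,2) + sin(4t)·(2,-1)), X_2 = e^(4t)(sin(4t)·(-3,2) - cos(4t)·(2,-1)).
General solution: c_1X_1 + c_2X_2.

p(t) = 2c_1e^(4t)sin(4t) - 3c_1e^(4t)cos(4t) - 3c_2e^(4t)sin(4t) - 2c_2e^(4t)cos(4t), q(t) = -c_1e^(4t)sin(4t) + 2c_1e^(4t)cos(4t) + 2c_2e^(4t)sin(4t) + c_2e^(4t)cos(4t)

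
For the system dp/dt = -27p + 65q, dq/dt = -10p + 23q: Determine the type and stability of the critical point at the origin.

stable spiral

A = [[-27,65],[-10,23]]; det(A-λI) = λ^2 + 4λ + 29.
λ = -2 ± 5i: negative real part.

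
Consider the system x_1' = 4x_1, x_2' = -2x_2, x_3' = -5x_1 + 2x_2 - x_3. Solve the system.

Coefficient matrix A = [[4, 0, 0], [0, -2, 0], [-5, 2, -1]].
det(A - λI) = 0 gives eigenvalues λ = -1, -2, 4.
For λ=-1: eigenvector (0,0,1).
For λ=-2: eigenvector (0,1,-2).
For λ=4: eigenvector (1,0,-1).
General solution: c_1e^(-t)(0,0,1) + c_2e^(-2t)(0,1,-2) + c_3e^(4t)(1,0,-1).

x_1(t) = c_3e^(4t), x_2(t) = c_2e^(-2t), x_3(t) = c_1e^(-t) - 2c_2e^(-2t) - c_3e^(4t)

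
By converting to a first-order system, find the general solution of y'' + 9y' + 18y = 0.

Let x_1 = y, x_2 = y'. Then x_1' = x_2 and x_2' = -18x_1 - 9x_2.
A = [[0,1],[-18,-9]]; det(A-λI) = λ^2 + 9λ + 18.
Eigenvalues λ = -6, -3 with eigenvectors (1,-6), (1,-3).

y(t) = K_1e^(-6t) + K_2e^(-3t)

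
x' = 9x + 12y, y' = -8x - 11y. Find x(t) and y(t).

x(t) = -3c_1e^(t) + c_2e^(-3t), y(t) = 2c_1e^(t) - c_2e^(-3t)

Coefficient matrix A = [[9, 12], [-8, -11]].
Characteristic polynomial det(A - λI) = λ^2 + 2λ - 3 = 0.
Eigenvalues λ = 1, -3.
For λ=1: (A-λI) row 1 is [8, 12], so an eigenvector is (-3, 2).
For λ=-3: (A-λI) row 1 is [12, 12], so an eigenvector is (1, -1).
General solution: c_1e^(t)(-3,2) + c_2e^(-3t)(1,-1).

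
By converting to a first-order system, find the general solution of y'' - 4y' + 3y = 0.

y(t) = K_1e^(3t) + K_2e^(t)

Let x_1 = y, x_2 = y'. Then x_1' = x_2 and x_2' = -3x_1 + 4x_2.
A = [[0,1],[-3,4]]; det(A-λI) = λ^2 - 4λ + 3.
Eigenvalues λ = 3, 1 with eigenvectors (1,3), (1,1).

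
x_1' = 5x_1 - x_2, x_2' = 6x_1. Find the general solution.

Coefficient matrix A = [[5, -1], [6, 0]].
Characteristic polynomial det(A - λI) = λ^2 - 5λ + 6 = 0.
Eigenvalues λ = 3, 2.
For λ=3: (A-λI) row 1 is [2, -1], so an eigenvector is (-1, -2).
For λ=2: (A-λI) row 1 is [3, -1], so an eigenvector is (1, 3).
General solution: C_1e^(3t)(-1,-2) + C_2e^(2t)(1,3).

x_1(t) = -C_1e^(3t) + C_2e^(2t), x_2(t) = -2C_1e^(3t) + 3C_2e^(2t)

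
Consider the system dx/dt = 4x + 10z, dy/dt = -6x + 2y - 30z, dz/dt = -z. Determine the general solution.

Coefficient matrix A = [[4, 0, 10], [-6, 2, -30], [0, 0, -1]].
det(A - λI) = 0 gives eigenvalues λ = 4, 2, -1.
For λ=4: eigenvector (1,-3,0).
For λ=2: eigenvector (0,1,0).
For λ=-1: eigenvector (-2,6,1).
General solution: C_1e^(4t)(1,-3,0) + C_2e^(2t)(0,1,0) + C_3e^(-t)(-2,6,1).

x(t) = C_1e^(4t) - 2C_3e^(-t), y(t) = -3C_1e^(4t) + C_2e^(2t) + 6C_3e^(-t), z(t) = C_3e^(-t)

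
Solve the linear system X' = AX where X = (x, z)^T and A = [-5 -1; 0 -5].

Coefficient matrix A = [[-5, -1], [0, -5]].
Characteristic polynomial det(A - λI) = λ^2 + 10λ + 25 = 0.
Single eigenvalue λ = -5 with algebraic multiplicity 2.
Eigenvector v = (-1,0); generalized eigenvector w with (A-λI)w=v is (1,1).
General solution: e^(-5t)[c_1·v + c_2·(t·v + w)].

x(t) = -c_1e^(-5t) - c_2te^(-5t) + c_2e^(-5t), z(t) = c_2e^(-5t)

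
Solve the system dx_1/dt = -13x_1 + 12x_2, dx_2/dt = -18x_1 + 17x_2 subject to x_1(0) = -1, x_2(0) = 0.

x_1(t) = 2e^(5t) - 3e^(-t), x_2(t) = 3e^(5t) - 3e^(-t)

Coefficient matrix A = [[-13, 12], [-18, 17]].
Characteristic polynomial det(A - λI) = λ^2 - 4λ - 5 = 0.
Eigenvalues λ = -1, 5.
For λ=-1: (A-λI) row 1 is [-12, 12], so an eigenvector is (-1, -1).
For λ=5: (A-λI) row 1 is [-18, 12], so an eigenvector is (2, 3).
General solution: c_1e^(-t)(-1,-1) + c_2e^(5t)(2,3).
Applying x_1(0)=-1, x_2(0)=0 gives c_1=3, c_2=1.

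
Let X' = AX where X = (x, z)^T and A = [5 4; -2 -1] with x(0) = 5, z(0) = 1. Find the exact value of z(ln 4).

-356

A = [[5,4],[-2,-1]]; eigenvalues λ = 3, 1.
Eigenvectors: (-2,1) for λ=3, (-1,1) for λ=1.
From the initial condition, c_1 = -6, c_2 = 7.
z(ln 4) = (-6)(4^3)(1) + (7)(4^1)(1) = -356.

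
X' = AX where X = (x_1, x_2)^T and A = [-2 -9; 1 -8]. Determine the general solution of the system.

Coefficient matrix A = [[-2, -9], [1, -8]].
Characteristic polynomial det(A - λI) = λ^2 + 10λ + 25 = 0.
Single eigenvalue λ = -5 with algebraic multiplicity 2.
Eigenvector v = (-3,-1); generalized eigenvector w with (A-λI)w=v is (2,1).
General solution: e^(-5t)[c_1·v + c_2·(t·v + w)].

x_1(t) = -3c_1e^(-5t) - 3c_2te^(-5t) + 2c_2e^(-5t), x_2(t) = -c_1e^(-5t) - c_2te^(-5t) + c_2e^(-5t)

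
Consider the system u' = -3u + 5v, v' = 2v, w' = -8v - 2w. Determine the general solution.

u(t) = K_2e^(2t) + K_3e^(-3t), v(t) = K_2e^(2t), w(t) = K_1e^(-2t) - 2K_2e^(2t)

Coefficient matrix A = [[-3, 5, 0], [0, 2, 0], [0, -8, -2]].
det(A - λI) = 0 gives eigenvalues λ = -2, 2, -3.
For λ=-2: eigenvector (0,0,1).
For λ=2: eigenvector (1,1,-2).
For λ=-3: eigenvector (1,0,0).
General solution: K_1e^(-2t)(0,0,1) + K_2e^(2t)(1,1,-2) + K_3e^(-3t)(1,0,0).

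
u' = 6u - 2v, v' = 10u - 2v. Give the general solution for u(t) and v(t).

u(t) = -c_1e^(2t)sin(2t) + c_2e^(2t)cos(2t), v(t) = -2c_1e^(2t)sin(2t) + c_1e^(2t)cos(2t) + c_2e^(2t)sin(2t) + 2c_2e^(2t)cos(2t)

Coefficient matrix A = [[6, -2], [10, -2]].
Characteristic polynomial det(A - λI) = λ^2 - 4λ + 8 = 0.
Eigenvalues λ = 2 ± 2i (complex conjugate pair).
For λ=2+2i: an eigenvector is (0,1) - i(-1,-2) = (0 + i, 1 + 2i).
A real fundamental pair from Re and Im of e^((2+2i)t)v: X_1 = e^(2t)(cos(2t)·(0,1) + sin(2t)·(-1,-2)), X_2 = e^(2t)(sin(2t)·(0,1) - cos(2t)·(-1,-2)).
General solution: c_1X_1 + c_2X_2.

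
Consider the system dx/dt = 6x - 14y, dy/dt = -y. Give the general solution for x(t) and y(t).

x(t) = c_1e^(6t) - 2c_2e^(-t), y(t) = -c_2e^(-t)

Coefficient matrix A = [[6, -14], [0, -1]].
Characteristic polynomial det(A - λI) = λ^2 - 5λ - 6 = 0.
Eigenvalues λ = 6, -1.
For λ=6: (A-λI) row 1 is [0, -14], so an eigenvector is (1, 0).
For λ=-1: (A-λI) row 1 is [7, -14], so an eigenvector is (-2, -1).
General solution: c_1e^(6t)(1,0) + c_2e^(-t)(-2,-1).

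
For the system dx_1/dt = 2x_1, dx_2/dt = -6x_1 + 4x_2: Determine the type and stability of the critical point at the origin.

A = [[2,0],[-6,4]]; det(A-λI) = λ^2 - 6λ + 8.
λ = 2, 4: both positive.

unstable node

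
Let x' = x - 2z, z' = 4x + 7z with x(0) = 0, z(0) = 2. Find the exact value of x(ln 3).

-432

A = [[1,-2],[4,7]]; eigenvalues λ = 3, 5.
Eigenvectors: (-1,1) for λ=3, (-1,2) for λ=5.
From the initial condition, c_1 = -2, c_2 = 2.
x(ln 3) = (-2)(3^3)(-1) + (2)(3^5)(-1) = -432.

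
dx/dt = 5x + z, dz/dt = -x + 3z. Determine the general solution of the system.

Coefficient matrix A = [[5, 1], [-1, 3]].
Characteristic polynomial det(A - λI) = λ^2 - 8λ + 16 = 0.
Single eigenvalue λ = 4 with algebraic multiplicity 2.
Eigenvector v = (-1,1); generalized eigenvector w with (A-λI)w=v is (-3,2).
General solution: e^(4t)[C_1·v + C_2·(t·v + w)].

x(t) = -C_1e^(4t) - C_2te^(4t) - 3C_2e^(4t), z(t) = C_1e^(4t) + C_2te^(4t) + 2C_2e^(4t)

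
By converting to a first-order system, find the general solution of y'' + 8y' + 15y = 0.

y(t) = C_1e^(-3t) + C_2e^(-5t)

Let x_1 = y, x_2 = y'. Then x_1' = x_2 and x_2' = -15x_1 - 8x_2.
A = [[0,1],[-15,-8]]; det(A-λI) = λ^2 + 8λ + 15.
Eigenvalues λ = -3, -5 with eigenvectors (1,-3), (1,-5).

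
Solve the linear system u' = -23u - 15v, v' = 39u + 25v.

u(t) = c_1e^(t)sin(3t) - 2c_1e^(t)cos(3t) - 2c_2e^(t)sin(3t) - c_2e^(t)cos(3t), v(t) = -2c_1e^(t)sin(3t) + 3c_1e^(t)cos(3t) + 3c_2e^(t)sin(3t) + 2c_2e^(t)cos(3t)

Coefficient matrix A = [[-23, -15], [39, 25]].
Characteristic polynomial det(A - λI) = λ^2 - 2λ + 10 = 0.
Eigenvalues λ = 1 ± 3i (complex conjugate pair).
For λ=1+3i: an eigenvector is (-2,3) - i(1,-2) = (-2 - i, 3 + 2i).
A real fundamental pair from Re and Im of e^((1+3i)t)v: X_1 = e^(t)(cos(3t)·(-2,3) + sin(3t)·(1,-2)), X_2 = e^(t)(sin(3t)·(-2,3) - cos(3t)·(1,-2)).
General solution: c_1X_1 + c_2X_2.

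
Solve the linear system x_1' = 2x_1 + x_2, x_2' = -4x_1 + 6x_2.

Coefficient matrix A = [[2, 1], [-4, 6]].
Characteristic polynomial det(A - λI) = λ^2 - 8λ + 16 = 0.
Single eigenvalue λ = 4 with algebraic multiplicity 2.
Eigenvector v = (1,2); generalized eigenvector w with (A-λI)w=v is (1,3).
General solution: e^(4t)[K_1·v + K_2·(t·v + w)].

x_1(t) = K_1e^(4t) + K_2te^(4t) + K_2e^(4t), x_2(t) = 2K_1e^(4t) + 2K_2te^(4t) + 3K_2e^(4t)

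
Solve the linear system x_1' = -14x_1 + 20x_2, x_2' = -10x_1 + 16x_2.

x_1(t) = -2c_1e^(-4t) - c_2e^(6t), x_2(t) = -c_1e^(-4t) - c_2e^(6t)

Coefficient matrix A = [[-14, 20], [-10, 16]].
Characteristic polynomial det(A - λI) = λ^2 - 2λ - 24 = 0.
Eigenvalues λ = -4, 6.
For λ=-4: (A-λI) row 1 is [-10, 20], so an eigenvector is (-2, -1).
For λ=6: (A-λI) row 1 is [-20, 20], so an eigenvector is (-1, -1).
General solution: c_1e^(-4t)(-2,-1) + c_2e^(6t)(-1,-1).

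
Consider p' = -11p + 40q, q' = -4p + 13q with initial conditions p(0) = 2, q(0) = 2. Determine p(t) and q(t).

p(t) = 14e^(t)sin(4t) + 2e^(t)cos(4t), q(t) = 4e^(t)sin(4t) + 2e^(t)cos(4t)

Coefficient matrix A = [[-11, 40], [-4, 13]].
Characteristic polynomial det(A - λI) = λ^2 - 2λ + 17 = 0.
Eigenvalues λ = 1 ± 4i (complex conjugate pair).
For λ=1+4i: an eigenvector is (-3,-1) - i(-1,0) = (-3 + i, -1).
A real fundamental pair from Re and Im of e^((1+4i)t)v: X_1 = e^(t)(cos(4t)·(-3,-1) + sin(4t)·(-1,0)), X_2 = e^(t)(sin(4t)·(-3,-1) - cos(4t)·(-1,0)).
General solution: K_1X_1 + K_2X_2.
Applying p(0)=2, q(0)=2 gives K_1=-2, K_2=-4.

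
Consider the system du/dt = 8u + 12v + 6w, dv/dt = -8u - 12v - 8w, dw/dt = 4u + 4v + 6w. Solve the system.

u(t) = -C_1e^(-4t) + C_2e^(2t), v(t) = C_1e^(-4t) - C_3e^(4t), w(t) = -C_2e^(2t) + 2C_3e^(4t)

Coefficient matrix A = [[8, 12, 6], [-8, -12, -8], [4, 4, 6]].
det(A - λI) = 0 gives eigenvalues λ = -4, 2, 4.
For λ=-4: eigenvector (-1,1,0).
For λ=2: eigenvector (1,0,-1).
For λ=4: eigenvector (0,-1,2).
General solution: C_1e^(-4t)(-1,1,0) + C_2e^(2t)(1,0,-1) + C_3e^(4t)(0,-1,2).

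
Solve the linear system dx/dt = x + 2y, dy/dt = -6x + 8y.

Coefficient matrix A = [[1, 2], [-6, 8]].
Characteristic polynomial det(A - λI) = λ^2 - 9λ + 20 = 0.
Eigenvalues λ = 4, 5.
For λ=4: (A-λI) row 1 is [-3, 2], so an eigenvector is (-2, -3).
For λ=5: (A-λI) row 1 is [-4, 2], so an eigenvector is (1, 2).
General solution: c_1e^(4t)(-2,-3) + c_2e^(5t)(1,2).

x(t) = -2c_1e^(4t) + c_2e^(5t), y(t) = -3c_1e^(4t) + 2c_2e^(5t)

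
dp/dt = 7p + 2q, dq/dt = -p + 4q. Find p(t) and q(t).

Coefficient matrix A = [[7, 2], [-1, 4]].
Characteristic polynomial det(A - λI) = λ^2 - 11λ + 30 = 0.
Eigenvalues λ = 6, 5.
For λ=6: (A-λI) row 1 is [1, 2], so an eigenvector is (-2, 1).
For λ=5: (A-λI) row 1 is [2, 2], so an eigenvector is (1, -1).
General solution: C_1e^(6t)(-2,1) + C_2e^(5t)(1,-1).

p(t) = -2C_1e^(6t) + C_2e^(5t), q(t) = C_1e^(6t) - C_2e^(5t)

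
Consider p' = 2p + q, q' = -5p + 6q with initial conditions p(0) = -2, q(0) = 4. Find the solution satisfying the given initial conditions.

Coefficient matrix A = [[2, 1], [-5, 6]].
Characteristic polynomial det(A - λI) = λ^2 - 8λ + 17 = 0.
Eigenvalues λ = 4 ± i (complex conjugate pair).
For λ=4+i: an eigenvector is (-1,-2) - i(0,1) = (-1, -2 - i).
A real fundamental pair from Re and Im of e^((4+i)t)v: X_1 = e^(4t)(cos(t)·(-1,-2) + sin(t)·(0,1)), X_2 = e^(4t)(sin(t)·(-1,-2) - cos(t)·(0,1)).
General solution: c_1X_1 + c_2X_2.
Applying p(0)=-2, q(0)=4 gives c_1=2, c_2=-8.

p(t) = 8e^(4t)sin(t) - 2e^(4t)cos(t), q(t) = 18e^(4t)sin(t) + 4e^(4t)cos(t)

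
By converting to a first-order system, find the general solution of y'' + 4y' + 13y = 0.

y(t) = K_1e^(-2t)cos(3t) + K_2e^(-2t)sin(3t)

Let x_1 = y, x_2 = y'. Then x_1' = x_2 and x_2' = -13x_1 - 4x_2.
A = [[0,1],[-13,-4]]; det(A-λI) = λ^2 + 4λ + 13.
Eigenvalues λ = -2 ± 3i.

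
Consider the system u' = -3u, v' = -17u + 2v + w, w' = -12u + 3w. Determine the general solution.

u(t) = K_3e^(-3t), v(t) = K_1e^(3t) + K_2e^(2t) + 3K_3e^(-3t), w(t) = K_1e^(3t) + 2K_3e^(-3t)

Coefficient matrix A = [[-3, 0, 0], [-17, 2, 1], [-12, 0, 3]].
det(A - λI) = 0 gives eigenvalues λ = 3, 2, -3.
For λ=3: eigenvector (0,1,1).
For λ=2: eigenvector (0,1,0).
For λ=-3: eigenvector (1,3,2).
General solution: K_1e^(3t)(0,1,1) + K_2e^(2t)(0,1,0) + K_3e^(-3t)(1,3,2).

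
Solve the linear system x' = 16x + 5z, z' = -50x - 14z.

x(t) = -C_1e^(t)cos(5t) - C_2e^(t)sin(5t), z(t) = C_1e^(t)sin(5t) + 3C_1e^(t)cos(5t) + 3C_2e^(t)sin(5t) - C_2e^(t)cos(5t)

Coefficient matrix A = [[16, 5], [-50, -14]].
Characteristic polynomial det(A - λI) = λ^2 - 2λ + 26 = 0.
Eigenvalues λ = 1 ± 5i (complex conjugate pair).
For λ=1+5i: an eigenvector is (-1,3) - i(0,1) = (-1, 3 - i).
A real fundamental pair from Re and Im of e^((1+5i)t)v: X_1 = e^(t)(cos(5t)·(-1,3) + sin(5t)·(0,1)), X_2 = e^(t)(sin(5t)·(-1,3) - cos(5t)·(0,1)).
General solution: C_1X_1 + C_2X_2.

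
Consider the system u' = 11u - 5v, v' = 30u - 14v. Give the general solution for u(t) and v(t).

Coefficient matrix A = [[11, -5], [30, -14]].
Characteristic polynomial det(A - λI) = λ^2 + 3λ - 4 = 0.
Eigenvalues λ = -4, 1.
For λ=-4: (A-λI) row 1 is [15, -5], so an eigenvector is (-1, -3).
For λ=1: (A-λI) row 1 is [10, -5], so an eigenvector is (1, 2).
General solution: c_1e^(-4t)(-1,-3) + c_2e^(t)(1,2).

u(t) = -c_1e^(-4t) + c_2e^(t), v(t) = -3c_1e^(-4t) + 2c_2e^(t)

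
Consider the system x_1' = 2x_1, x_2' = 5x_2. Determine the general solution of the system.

Coefficient matrix A = [[2, 0], [0, 5]].
Characteristic polynomial det(A - λI) = λ^2 - 7λ + 10 = 0.
Eigenvalues λ = 5, 2.
For λ=5: (A-λI) row 1 is [-3, 0], so an eigenvector is (0, 1).
For λ=2: (A-λI) row 2 is [0, 3], so an eigenvector is (-1, 0).
General solution: c_1e^(5t)(0,1) + c_2e^(2t)(-1,0).

x_1(t) = -c_2e^(2t), x_2(t) = c_1e^(5t)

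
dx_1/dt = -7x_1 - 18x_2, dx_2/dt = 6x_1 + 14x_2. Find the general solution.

x_1(t) = 2K_1e^(2t) - 3K_2e^(5t), x_2(t) = -K_1e^(2t) + 2K_2e^(5t)

Coefficient matrix A = [[-7, -18], [6, 14]].
Characteristic polynomial det(A - λI) = λ^2 - 7λ + 10 = 0.
Eigenvalues λ = 2, 5.
For λ=2: (A-λI) row 1 is [-9, -18], so an eigenvector is (2, -1).
For λ=5: (A-λI) row 1 is [-12, -18], so an eigenvector is (-3, 2).
General solution: K_1e^(2t)(2,-1) + K_2e^(5t)(-3,2).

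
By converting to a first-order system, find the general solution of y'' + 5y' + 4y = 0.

y(t) = c_1e^(-4t) + c_2e^(-t)

Let x_1 = y, x_2 = y'. Then x_1' = x_2 and x_2' = -4x_1 - 5x_2.
A = [[0,1],[-4,-5]]; det(A-λI) = λ^2 + 5λ + 4.
Eigenvalues λ = -4, -1 with eigenvectors (1,-4), (1,-1).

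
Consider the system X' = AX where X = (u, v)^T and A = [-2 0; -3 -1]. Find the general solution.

u(t) = c_1e^(-2t), v(t) = 3c_1e^(-2t) + c_2e^(-t)

Coefficient matrix A = [[-2, 0], [-3, -1]].
Characteristic polynomial det(A - λI) = λ^2 + 3λ + 2 = 0.
Eigenvalues λ = -2, -1.
For λ=-2: (A-λI) row 2 is [-3, 1], so an eigenvector is (1, 3).
For λ=-1: (A-λI) row 1 is [-1, 0], so an eigenvector is (0, 1).
General solution: c_1e^(-2t)(1,3) + c_2e^(-t)(0,1).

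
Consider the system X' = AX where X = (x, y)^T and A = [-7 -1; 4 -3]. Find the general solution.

x(t) = K_1e^(-5t) + K_2te^(-5t) + K_2e^(-5t), y(t) = -2K_1e^(-5t) - 2K_2te^(-5t) - 3K_2e^(-5t)

Coefficient matrix A = [[-7, -1], [4, -3]].
Characteristic polynomial det(A - λI) = λ^2 + 10λ + 25 = 0.
Single eigenvalue λ = -5 with algebraic multiplicity 2.
Eigenvector v = (1,-2); generalized eigenvector w with (A-λI)w=v is (1,-3).
General solution: e^(-5t)[K_1·v + K_2·(t·v + w)].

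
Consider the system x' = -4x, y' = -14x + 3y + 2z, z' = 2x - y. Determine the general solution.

Coefficient matrix A = [[-4, 0, 0], [-14, 3, 2], [2, -1, 0]].
det(A - λI) = 0 gives eigenvalues λ = -4, 2, 1.
For λ=-4: eigenvector (1,2,0).
For λ=2: eigenvector (0,2,-1).
For λ=1: eigenvector (0,-1,1).
General solution: c_1e^(-4t)(1,2,0) + c_2e^(2t)(0,2,-1) + c_3e^(t)(0,-1,1).

x(t) = c_1e^(-4t), y(t) = 2c_1e^(-4t) + 2c_2e^(2t) - c_3e^(t), z(t) = -c_2e^(2t) + c_3e^(t)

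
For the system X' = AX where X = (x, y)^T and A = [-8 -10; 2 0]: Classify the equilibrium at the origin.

A = [[-8,-10],[2,0]]; det(A-λI) = λ^2 + 8λ + 20.
λ = -4 ± 2i: negative real part.

stable spiral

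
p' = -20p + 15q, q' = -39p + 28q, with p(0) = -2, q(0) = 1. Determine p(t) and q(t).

Coefficient matrix A = [[-20, 15], [-39, 28]].
Characteristic polynomial det(A - λI) = λ^2 - 8λ + 25 = 0.
Eigenvalues λ = 4 ± 3i (complex conjugate pair).
For λ=4+3i: an eigenvector is (1,2) - i(2,3) = (1 - 2i, 2 - 3i).
A real fundamental pair from Re and Im of e^((4+3i)t)v: X_1 = e^(4t)(cos(3t)·(1,2) + sin(3t)·(2,3)), X_2 = e^(4t)(sin(3t)·(1,2) - cos(3t)·(2,3)).
General solution: C_1X_1 + C_2X_2.
Applying p(0)=-2, q(0)=1 gives C_1=8, C_2=5.

p(t) = 21e^(4t)sin(3t) - 2e^(4t)cos(3t), q(t) = 34e^(4t)sin(3t) + e^(4t)cos(3t)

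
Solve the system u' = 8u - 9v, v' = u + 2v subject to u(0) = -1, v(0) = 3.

u(t) = -30te^(5t) - e^(5t), v(t) = -10te^(5t) + 3e^(5t)

Coefficient matrix A = [[8, -9], [1, 2]].
Characteristic polynomial det(A - λI) = λ^2 - 10λ + 25 = 0.
Single eigenvalue λ = 5 with algebraic multiplicity 2.
Eigenvector v = (-3,-1); generalized eigenvector w with (A-λI)w=v is (-1,0).
General solution: e^(5t)[C_1·v + C_2·(t·v + w)].
Applying u(0)=-1, v(0)=3 gives C_1=-3, C_2=10.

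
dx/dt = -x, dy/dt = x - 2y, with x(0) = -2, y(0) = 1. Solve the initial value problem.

x(t) = -2e^(-t), y(t) = -2e^(-t) + 3e^(-2t)

Coefficient matrix A = [[-1, 0], [1, -2]].
Characteristic polynomial det(A - λI) = λ^2 + 3λ + 2 = 0.
Eigenvalues λ = -1, -2.
For λ=-1: (A-λI) row 2 is [1, -1], so an eigenvector is (1, 1).
For λ=-2: (A-λI) row 1 is [1, 0], so an eigenvector is (0, -1).
General solution: K_1e^(-t)(1,1) + K_2e^(-2t)(0,-1).
Applying x(0)=-2, y(0)=1 gives K_1=-2, K_2=-3.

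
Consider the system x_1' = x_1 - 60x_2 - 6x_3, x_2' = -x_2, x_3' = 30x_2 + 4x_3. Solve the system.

x_1(t) = c_1e^(t) + 12c_2e^(-t) - 2c_3e^(4t), x_2(t) = c_2e^(-t), x_3(t) = -6c_2e^(-t) + c_3e^(4t)

Coefficient matrix A = [[1, -60, -6], [0, -1, 0], [0, 30, 4]].
det(A - λI) = 0 gives eigenvalues λ = 1, -1, 4.
For λ=1: eigenvector (1,0,0).
For λ=-1: eigenvector (12,1,-6).
For λ=4: eigenvector (-2,0,1).
General solution: c_1e^(t)(1,0,0) + c_2e^(-t)(12,1,-6) + c_3e^(4t)(-2,0,1).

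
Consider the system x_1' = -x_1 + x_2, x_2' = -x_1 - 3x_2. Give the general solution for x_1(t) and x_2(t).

Coefficient matrix A = [[-1, 1], [-1, -3]].
Characteristic polynomial det(A - λI) = λ^2 + 4λ + 4 = 0.
Single eigenvalue λ = -2 with algebraic multiplicity 2.
Eigenvector v = (1,-1); generalized eigenvector w with (A-λI)w=v is (-1,2).
General solution: e^(-2t)[c_1·v + c_2·(t·v + w)].

x_1(t) = c_1e^(-2t) + c_2te^(-2t) - c_2e^(-2t), x_2(t) = -c_1e^(-2t) - c_2te^(-2t) + 2c_2e^(-2t)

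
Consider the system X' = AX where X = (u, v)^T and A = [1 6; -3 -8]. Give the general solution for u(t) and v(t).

Coefficient matrix A = [[1, 6], [-3, -8]].
Characteristic polynomial det(A - λI) = λ^2 + 7λ + 10 = 0.
Eigenvalues λ = -2, -5.
For λ=-2: (A-λI) row 1 is [3, 6], so an eigenvector is (2, -1).
For λ=-5: (A-λI) row 1 is [6, 6], so an eigenvector is (-1, 1).
General solution: K_1e^(-2t)(2,-1) + K_2e^(-5t)(-1,1).

u(t) = 2K_1e^(-2t) - K_2e^(-5t), v(t) = -K_1e^(-2t) + K_2e^(-5t)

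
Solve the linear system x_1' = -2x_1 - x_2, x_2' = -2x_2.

x_1(t) = K_1e^(-2t) + K_2te^(-2t) + 3K_2e^(-2t), x_2(t) = -K_2e^(-2t)

Coefficient matrix A = [[-2, -1], [0, -2]].
Characteristic polynomial det(A - λI) = λ^2 + 4λ + 4 = 0.
Single eigenvalue λ = -2 with algebraic multiplicity 2.
Eigenvector v = (1,0); generalized eigenvector w with (A-λI)w=v is (3,-1).
General solution: e^(-2t)[K_1·v + K_2·(t·v + w)].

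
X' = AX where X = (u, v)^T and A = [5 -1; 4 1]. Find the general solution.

Coefficient matrix A = [[5, -1], [4, 1]].
Characteristic polynomial det(A - λI) = λ^2 - 6λ + 9 = 0.
Single eigenvalue λ = 3 with algebraic multiplicity 2.
Eigenvector v = (1,2); generalized eigenvector w with (A-λI)w=v is (0,-1).
General solution: e^(3t)[K_1·v + K_2·(t·v + w)].

u(t) = K_1e^(3t) + K_2te^(3t), v(t) = 2K_1e^(3t) + 2K_2te^(3t) - K_2e^(3t)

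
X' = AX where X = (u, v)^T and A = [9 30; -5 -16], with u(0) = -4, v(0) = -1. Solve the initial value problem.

u(t) = -18e^(-t) + 14e^(-6t), v(t) = 6e^(-t) - 7e^(-6t)

Coefficient matrix A = [[9, 30], [-5, -16]].
Characteristic polynomial det(A - λI) = λ^2 + 7λ + 6 = 0.
Eigenvalues λ = -6, -1.
For λ=-6: (A-λI) row 1 is [15, 30], so an eigenvector is (2, -1).
For λ=-1: (A-λI) row 1 is [10, 30], so an eigenvector is (3, -1).
General solution: c_1e^(-6t)(2,-1) + c_2e^(-t)(3,-1).
Applying u(0)=-4, v(0)=-1 gives c_1=7, c_2=-6.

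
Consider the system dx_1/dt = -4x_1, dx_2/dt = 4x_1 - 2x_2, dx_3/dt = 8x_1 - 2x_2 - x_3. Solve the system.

x_1(t) = c_1e^(-4t), x_2(t) = -2c_1e^(-4t) + c_3e^(-2t), x_3(t) = -4c_1e^(-4t) + c_2e^(-t) + 2c_3e^(-2t)

Coefficient matrix A = [[-4, 0, 0], [4, -2, 0], [8, -2, -1]].
det(A - λI) = 0 gives eigenvalues λ = -4, -1, -2.
For λ=-4: eigenvector (1,-2,-4).
For λ=-1: eigenvector (0,0,1).
For λ=-2: eigenvector (0,1,2).
General solution: c_1e^(-4t)(1,-2,-4) + c_2e^(-t)(0,0,1) + c_3e^(-2t)(0,1,2).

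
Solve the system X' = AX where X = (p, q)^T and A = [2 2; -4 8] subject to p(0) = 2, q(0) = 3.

p(t) = e^(6t) + e^(4t), q(t) = 2e^(6t) + e^(4t)

Coefficient matrix A = [[2, 2], [-4, 8]].
Characteristic polynomial det(A - λI) = λ^2 - 10λ + 24 = 0.
Eigenvalues λ = 4, 6.
For λ=4: (A-λI) row 1 is [-2, 2], so an eigenvector is (-1, -1).
For λ=6: (A-λI) row 1 is [-4, 2], so an eigenvector is (1, 2).
General solution: C_1e^(4t)(-1,-1) + C_2e^(6t)(1,2).
Applying p(0)=2, q(0)=3 gives C_1=-1, C_2=1.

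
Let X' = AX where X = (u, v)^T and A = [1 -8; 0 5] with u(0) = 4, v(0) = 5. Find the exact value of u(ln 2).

-292

A = [[1,-8],[0,5]]; eigenvalues λ = 5, 1.
Eigenvectors: (-2,1) for λ=5, (-1,0) for λ=1.
From the initial condition, c_1 = 5, c_2 = -14.
u(ln 2) = (5)(2^5)(-2) + (-14)(2^1)(-1) = -292.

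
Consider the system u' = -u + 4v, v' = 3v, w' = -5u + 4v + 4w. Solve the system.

Coefficient matrix A = [[-1, 4, 0], [0, 3, 0], [-5, 4, 4]].
det(A - λI) = 0 gives eigenvalues λ = -1, 3, 4.
For λ=-1: eigenvector (1,0,1).
For λ=3: eigenvector (1,1,1).
For λ=4: eigenvector (0,0,1).
General solution: K_1e^(-t)(1,0,1) + K_2e^(3t)(1,1,1) + K_3e^(4t)(0,0,1).

u(t) = K_1e^(-t) + K_2e^(3t), v(t) = K_2e^(3t), w(t) = K_1e^(-t) + K_2e^(3t) + K_3e^(4t)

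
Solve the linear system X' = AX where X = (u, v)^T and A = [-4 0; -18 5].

Coefficient matrix A = [[-4, 0], [-18, 5]].
Characteristic polynomial det(A - λI) = λ^2 - λ - 20 = 0.
Eigenvalues λ = 5, -4.
For λ=5: (A-λI) row 1 is [-9, 0], so an eigenvector is (0, 1).
For λ=-4: (A-λI) row 2 is [-18, 9], so an eigenvector is (-1, -2).
General solution: K_1e^(5t)(0,1) + K_2e^(-4t)(-1,-2).

u(t) = -K_2e^(-4t), v(t) = K_1e^(5t) - 2K_2e^(-4t)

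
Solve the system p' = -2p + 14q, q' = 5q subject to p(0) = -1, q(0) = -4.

p(t) = -8e^(5t) + 7e^(-2t), q(t) = -4e^(5t)

Coefficient matrix A = [[-2, 14], [0, 5]].
Characteristic polynomial det(A - λI) = λ^2 - 3λ - 10 = 0.
Eigenvalues λ = 5, -2.
For λ=5: (A-λI) row 1 is [-7, 14], so an eigenvector is (2, 1).
For λ=-2: (A-λI) row 1 is [0, 14], so an eigenvector is (1, 0).
General solution: K_1e^(5t)(2,1) + K_2e^(-2t)(1,0).
Applying p(0)=-1, q(0)=-4 gives K_1=-4, K_2=7.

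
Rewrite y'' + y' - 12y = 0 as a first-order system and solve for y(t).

Let x_1 = y, x_2 = y'. Then x_1' = x_2 and x_2' = 12x_1 - x_2.
A = [[0,1],[12,-1]]; det(A-λI) = λ^2 + λ - 12.
Eigenvalues λ = -4, 3 with eigenvectors (1,-4), (1,3).

y(t) = K_1e^(-4t) + K_2e^(3t)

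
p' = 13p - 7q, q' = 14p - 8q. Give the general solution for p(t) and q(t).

Coefficient matrix A = [[13, -7], [14, -8]].
Characteristic polynomial det(A - λI) = λ^2 - 5λ - 6 = 0.
Eigenvalues λ = -1, 6.
For λ=-1: (A-λI) row 1 is [14, -7], so an eigenvector is (1, 2).
For λ=6: (A-λI) row 1 is [7, -7], so an eigenvector is (1, 1).
General solution: c_1e^(-t)(1,2) + c_2e^(6t)(1,1).

p(t) = c_1e^(-t) + c_2e^(6t), q(t) = 2c_1e^(-t) + c_2e^(6t)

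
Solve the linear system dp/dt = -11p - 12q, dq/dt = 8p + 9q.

p(t) = -c_1e^(t) + 3c_2e^(-3t), q(t) = c_1e^(t) - 2c_2e^(-3t)

Coefficient matrix A = [[-11, -12], [8, 9]].
Characteristic polynomial det(A - λI) = λ^2 + 2λ - 3 = 0.
Eigenvalues λ = 1, -3.
For λ=1: (A-λI) row 1 is [-12, -12], so an eigenvector is (-1, 1).
For λ=-3: (A-λI) row 1 is [-8, -12], so an eigenvector is (3, -2).
General solution: c_1e^(t)(-1,1) + c_2e^(-3t)(3,-2).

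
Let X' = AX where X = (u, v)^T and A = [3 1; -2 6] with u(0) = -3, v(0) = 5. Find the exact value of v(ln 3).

2997

A = [[3,1],[-2,6]]; eigenvalues λ = 4, 5.
Eigenvectors: (-1,-1) for λ=4, (-1,-2) for λ=5.
From the initial condition, c_1 = 11, c_2 = -8.
v(ln 3) = (11)(3^4)(-1) + (-8)(3^5)(-2) = 2997.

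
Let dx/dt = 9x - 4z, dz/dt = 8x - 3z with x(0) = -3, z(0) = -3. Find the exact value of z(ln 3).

A = [[9,-4],[8,-3]]; eigenvalues λ = 1, 5.
Eigenvectors: (1,2) for λ=1, (-1,-1) for λ=5.
From the initial condition, c_1 = 0, c_2 = 3.
z(ln 3) = (0)(3^1)(2) + (3)(3^5)(-1) = -729.

-729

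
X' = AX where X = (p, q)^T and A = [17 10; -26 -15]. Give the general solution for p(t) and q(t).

Coefficient matrix A = [[17, 10], [-26, -15]].
Characteristic polynomial det(A - λI) = λ^2 - 2λ + 5 = 0.
Eigenvalues λ = 1 ± 2i (complex conjugate pair).
For λ=1+2i: an eigenvector is (1,-2) - i(-2,3) = (1 + 2i, -2 - 3i).
A real fundamental pair from Re and Im of e^((1+2i)t)v: X_1 = e^(t)(cos(2t)·(1,-2) + sin(2t)·(-2,3)), X_2 = e^(t)(sin(2t)·(1,-2) - cos(2t)·(-2,3)).
General solution: C_1X_1 + C_2X_2.

p(t) = -2C_1e^(t)sin(2t) + C_1e^(t)cos(2t) + C_2e^(t)sin(2t) + 2C_2e^(t)cos(2t), q(t) = 3C_1e^(t)sin(2t) - 2C_1e^(t)cos(2t) - 2C_2e^(t)sin(2t) - 3C_2e^(t)cos(2t)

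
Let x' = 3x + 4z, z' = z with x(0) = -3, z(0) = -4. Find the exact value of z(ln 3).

-12

A = [[3,4],[0,1]]; eigenvalues λ = 3, 1.
Eigenvectors: (-1,0) for λ=3, (-2,1) for λ=1.
From the initial condition, c_1 = 11, c_2 = -4.
z(ln 3) = (11)(3^3)(0) + (-4)(3^1)(1) = -12.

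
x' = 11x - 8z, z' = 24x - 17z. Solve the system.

x(t) = -2c_1e^(-t) - c_2e^(-5t), z(t) = -3c_1e^(-t) - 2c_2e^(-5t)

Coefficient matrix A = [[11, -8], [24, -17]].
Characteristic polynomial det(A - λI) = λ^2 + 6λ + 5 = 0.
Eigenvalues λ = -1, -5.
For λ=-1: (A-λI) row 1 is [12, -8], so an eigenvector is (-2, -3).
For λ=-5: (A-λI) row 1 is [16, -8], so an eigenvector is (-1, -2).
General solution: c_1e^(-t)(-2,-3) + c_2e^(-5t)(-1,-2).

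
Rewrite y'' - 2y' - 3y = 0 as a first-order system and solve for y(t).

y(t) = C_1e^(-t) + C_2e^(3t)

Let x_1 = y, x_2 = y'. Then x_1' = x_2 and x_2' = 3x_1 + 2x_2.
A = [[0,1],[3,2]]; det(A-λI) = λ^2 - 2λ - 3.
Eigenvalues λ = -1, 3 with eigenvectors (1,-1), (1,3).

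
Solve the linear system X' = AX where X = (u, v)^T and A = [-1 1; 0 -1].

u(t) = -K_1e^(-t) - K_2te^(-t) + 3K_2e^(-t), v(t) = -K_2e^(-t)

Coefficient matrix A = [[-1, 1], [0, -1]].
Characteristic polynomial det(A - λI) = λ^2 + 2λ + 1 = 0.
Single eigenvalue λ = -1 with algebraic multiplicity 2.
Eigenvector v = (-1,0); generalized eigenvector w with (A-λI)w=v is (3,-1).
General solution: e^(-t)[K_1·v + K_2·(t·v + w)].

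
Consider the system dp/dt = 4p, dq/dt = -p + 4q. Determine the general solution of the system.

Coefficient matrix A = [[4, 0], [-1, 4]].
Characteristic polynomial det(A - λI) = λ^2 - 8λ + 16 = 0.
Single eigenvalue λ = 4 with algebraic multiplicity 2.
Eigenvector v = (0,-1); generalized eigenvector w with (A-λI)w=v is (1,0).
General solution: e^(4t)[c_1·v + c_2·(t·v + w)].

p(t) = c_2e^(4t), q(t) = -c_1e^(4t) - c_2te^(4t)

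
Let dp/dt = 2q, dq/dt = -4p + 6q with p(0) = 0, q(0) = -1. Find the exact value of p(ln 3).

-72

A = [[0,2],[-4,6]]; eigenvalues λ = 4, 2.
Eigenvectors: (1,2) for λ=4, (-1,-1) for λ=2.
From the initial condition, c_1 = -1, c_2 = -1.
p(ln 3) = (-1)(3^4)(1) + (-1)(3^2)(-1) = -72.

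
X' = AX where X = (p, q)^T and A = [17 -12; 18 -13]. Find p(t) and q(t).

Coefficient matrix A = [[17, -12], [18, -13]].
Characteristic polynomial det(A - λI) = λ^2 - 4λ - 5 = 0.
Eigenvalues λ = -1, 5.
For λ=-1: (A-λI) row 1 is [18, -12], so an eigenvector is (-2, -3).
For λ=5: (A-λI) row 1 is [12, -12], so an eigenvector is (-1, -1).
General solution: c_1e^(-t)(-2,-3) + c_2e^(5t)(-1,-1).

p(t) = -2c_1e^(-t) - c_2e^(5t), q(t) = -3c_1e^(-t) - c_2e^(5t)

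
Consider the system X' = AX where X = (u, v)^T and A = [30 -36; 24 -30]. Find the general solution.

u(t) = -3C_1e^(6t) - C_2e^(-6t), v(t) = -2C_1e^(6t) - C_2e^(-6t)

Coefficient matrix A = [[30, -36], [24, -30]].
Characteristic polynomial det(A - λI) = λ^2 - 36 = 0.
Eigenvalues λ = 6, -6.
For λ=6: (A-λI) row 1 is [24, -36], so an eigenvector is (-3, -2).
For λ=-6: (A-λI) row 1 is [36, -36], so an eigenvector is (-1, -1).
General solution: C_1e^(6t)(-3,-2) + C_2e^(-6t)(-1,-1).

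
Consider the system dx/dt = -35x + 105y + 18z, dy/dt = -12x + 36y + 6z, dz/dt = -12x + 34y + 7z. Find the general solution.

Coefficient matrix A = [[-35, 105, 18], [-12, 36, 6], [-12, 34, 7]].
det(A - λI) = 0 gives eigenvalues λ = 4, 1, 3.
For λ=4: eigenvector (-9,-3,-2).
For λ=1: eigenvector (1,0,2).
For λ=3: eigenvector (6,2,1).
General solution: c_1e^(4t)(-9,-3,-2) + c_2e^(t)(1,0,2) + c_3e^(3t)(6,2,1).

x(t) = -9c_1e^(4t) + c_2e^(t) + 6c_3e^(3t), y(t) = -3c_1e^(4t) + 2c_3e^(3t), z(t) = -2c_1e^(4t) + 2c_2e^(t) + c_3e^(3t)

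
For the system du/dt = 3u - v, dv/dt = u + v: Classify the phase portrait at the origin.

unstable improper node

A = [[3,-1],[1,1]]; det(A-λI) = λ^2 - 4λ + 4.
repeated λ = 2 with a single eigenvector.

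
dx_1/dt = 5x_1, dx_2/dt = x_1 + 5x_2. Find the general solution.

x_1(t) = K_2e^(5t), x_2(t) = K_1e^(5t) + K_2te^(5t) - K_2e^(5t)

Coefficient matrix A = [[5, 0], [1, 5]].
Characteristic polynomial det(A - λI) = λ^2 - 10λ + 25 = 0.
Single eigenvalue λ = 5 with algebraic multiplicity 2.
Eigenvector v = (0,1); generalized eigenvector w with (A-λI)w=v is (1,-1).
General solution: e^(5t)[K_1·v + K_2·(t·v + w)].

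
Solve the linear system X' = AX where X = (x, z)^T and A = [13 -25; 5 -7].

Coefficient matrix A = [[13, -25], [5, -7]].
Characteristic polynomial det(A - λI) = λ^2 - 6λ + 34 = 0.
Eigenvalues λ = 3 ± 5i (complex conjugate pair).
For λ=3+5i: an eigenvector is (-1,0) - i(-2,-1) = (-1 + 2i, 0 + i).
A real fundamental pair from Re and Im of e^((3+5i)t)v: X_1 = e^(3t)(cos(5t)·(-1,0) + sin(5t)·(-2,-1)), X_2 = e^(3t)(sin(5t)·(-1,0) - cos(5t)·(-2,-1)).
General solution: C_1X_1 + C_2X_2.

x(t) = -2C_1e^(3t)sin(5t) - C_1e^(3t)cos(5t) - C_2e^(3t)sin(5t) + 2C_2e^(3t)cos(5t), z(t) = -C_1e^(3t)sin(5t) + C_2e^(3t)cos(5t)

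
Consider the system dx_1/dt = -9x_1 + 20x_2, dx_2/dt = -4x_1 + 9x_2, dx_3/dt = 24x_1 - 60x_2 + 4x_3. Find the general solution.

x_1(t) = 5C_1e^(-t) + 2C_2e^(t), x_2(t) = 2C_1e^(-t) + C_2e^(t), x_3(t) = 4C_2e^(t) + C_3e^(4t)

Coefficient matrix A = [[-9, 20, 0], [-4, 9, 0], [24, -60, 4]].
det(A - λI) = 0 gives eigenvalues λ = -1, 1, 4.
For λ=-1: eigenvector (5,2,0).
For λ=1: eigenvector (2,1,4).
For λ=4: eigenvector (0,0,1).
General solution: C_1e^(-t)(5,2,0) + C_2e^(t)(2,1,4) + C_3e^(4t)(0,0,1).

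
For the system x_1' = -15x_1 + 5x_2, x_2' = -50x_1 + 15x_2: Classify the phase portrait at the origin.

center

A = [[-15,5],[-50,15]]; det(A-λI) = λ^2 + 25.
λ = 0 ± 5i: zero real part.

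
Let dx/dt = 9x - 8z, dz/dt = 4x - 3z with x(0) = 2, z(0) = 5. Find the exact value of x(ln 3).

-1434

A = [[9,-8],[4,-3]]; eigenvalues λ = 1, 5.
Eigenvectors: (1,1) for λ=1, (2,1) for λ=5.
From the initial condition, c_1 = 8, c_2 = -3.
x(ln 3) = (8)(3^1)(1) + (-3)(3^5)(2) = -1434.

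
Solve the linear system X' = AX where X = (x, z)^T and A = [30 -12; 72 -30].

x(t) = K_1e^(-6t) - K_2e^(6t), z(t) = 3K_1e^(-6t) - 2K_2e^(6t)

Coefficient matrix A = [[30, -12], [72, -30]].
Characteristic polynomial det(A - λI) = λ^2 - 36 = 0.
Eigenvalues λ = -6, 6.
For λ=-6: (A-λI) row 1 is [36, -12], so an eigenvector is (1, 3).
For λ=6: (A-λI) row 1 is [24, -12], so an eigenvector is (-1, -2).
General solution: K_1e^(-6t)(1,3) + K_2e^(6t)(-1,-2).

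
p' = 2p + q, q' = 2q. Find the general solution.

Coefficient matrix A = [[2, 1], [0, 2]].
Characteristic polynomial det(A - λI) = λ^2 - 4λ + 4 = 0.
Single eigenvalue λ = 2 with algebraic multiplicity 2.
Eigenvector v = (1,0); generalized eigenvector w with (A-λI)w=v is (-2,1).
General solution: e^(2t)[C_1·v + C_2·(t·v + w)].

p(t) = C_1e^(2t) + C_2te^(2t) - 2C_2e^(2t), q(t) = C_2e^(2t)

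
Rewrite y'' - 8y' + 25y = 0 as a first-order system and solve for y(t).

Let x_1 = y, x_2 = y'. Then x_1' = x_2 and x_2' = -25x_1 + 8x_2.
A = [[0,1],[-25,8]]; det(A-λI) = λ^2 - 8λ + 25.
Eigenvalues λ = 4 ± 3i.

y(t) = K_1e^(4t)cos(3t) + K_2e^(4t)sin(3t)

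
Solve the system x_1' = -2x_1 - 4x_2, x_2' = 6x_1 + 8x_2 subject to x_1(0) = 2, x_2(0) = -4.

Coefficient matrix A = [[-2, -4], [6, 8]].
Characteristic polynomial det(A - λI) = λ^2 - 6λ + 8 = 0.
Eigenvalues λ = 4, 2.
For λ=4: (A-λI) row 1 is [-6, -4], so an eigenvector is (-2, 3).
For λ=2: (A-λI) row 1 is [-4, -4], so an eigenvector is (-1, 1).
General solution: K_1e^(4t)(-2,3) + K_2e^(2t)(-1,1).
Applying x_1(0)=2, x_2(0)=-4 gives K_1=-2, K_2=2.

x_1(t) = 4e^(4t) - 2e^(2t), x_2(t) = -6e^(4t) + 2e^(2t)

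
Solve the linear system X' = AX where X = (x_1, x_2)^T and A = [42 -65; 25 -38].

Coefficient matrix A = [[42, -65], [25, -38]].
Characteristic polynomial det(A - λI) = λ^2 - 4λ + 29 = 0.
Eigenvalues λ = 2 ± 5i (complex conjugate pair).
For λ=2+5i: an eigenvector is (-2,-1) - i(-3,-2) = (-2 + 3i, -1 + 2i).
A real fundamental pair from Re and Im of e^((2+5i)t)v: X_1 = e^(2t)(cos(5t)·(-2,-1) + sin(5t)·(-3,-2)), X_2 = e^(2t)(sin(5t)·(-2,-1) - cos(5t)·(-3,-2)).
General solution: c_1X_1 + c_2X_2.

x_1(t) = -3c_1e^(2t)sin(5t) - 2c_1e^(2t)cos(5t) - 2c_2e^(2t)sin(5t) + 3c_2e^(2t)cos(5t), x_2(t) = -2c_1e^(2t)sin(5t) - c_1e^(2t)cos(5t) - c_2e^(2t)sin(5t) + 2c_2e^(2t)cos(5t)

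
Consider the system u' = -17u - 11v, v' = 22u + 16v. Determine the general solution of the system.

Coefficient matrix A = [[-17, -11], [22, 16]].
Characteristic polynomial det(A - λI) = λ^2 + λ - 30 = 0.
Eigenvalues λ = 5, -6.
For λ=5: (A-λI) row 1 is [-22, -11], so an eigenvector is (1, -2).
For λ=-6: (A-λI) row 1 is [-11, -11], so an eigenvector is (-1, 1).
General solution: K_1e^(5t)(1,-2) + K_2e^(-6t)(-1,1).

u(t) = K_1e^(5t) - K_2e^(-6t), v(t) = -2K_1e^(5t) + K_2e^(-6t)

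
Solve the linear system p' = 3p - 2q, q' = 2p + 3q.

Coefficient matrix A = [[3, -2], [2, 3]].
Characteristic polynomial det(A - λI) = λ^2 - 6λ + 13 = 0.
Eigenvalues λ = 3 ± 2i (complex conjugate pair).
For λ=3+2i: an eigenvector is (0,1) - i(-1,0) = (0 + i, 1).
A real fundamental pair from Re and Im of e^((3+2i)t)v: X_1 = e^(3t)(cos(2t)·(0,1) + sin(2t)·(-1,0)), X_2 = e^(3t)(sin(2t)·(0,1) - cos(2t)·(-1,0)).
General solution: c_1X_1 + c_2X_2.

p(t) = -c_1e^(3t)sin(2t) + c_2e^(3t)cos(2t), q(t) = c_1e^(3t)cos(2t) + c_2e^(3t)sin(2t)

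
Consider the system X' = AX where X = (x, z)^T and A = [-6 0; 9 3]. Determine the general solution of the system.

x(t) = c_1e^(-6t), z(t) = -c_1e^(-6t) + c_2e^(3t)

Coefficient matrix A = [[-6, 0], [9, 3]].
Characteristic polynomial det(A - λI) = λ^2 + 3λ - 18 = 0.
Eigenvalues λ = -6, 3.
For λ=-6: (A-λI) row 2 is [9, 9], so an eigenvector is (1, -1).
For λ=3: (A-λI) row 1 is [-9, 0], so an eigenvector is (0, 1).
General solution: c_1e^(-6t)(1,-1) + c_2e^(3t)(0,1).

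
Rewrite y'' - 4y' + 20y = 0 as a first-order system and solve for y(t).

Let x_1 = y, x_2 = y'. Then x_1' = x_2 and x_2' = -20x_1 + 4x_2.
A = [[0,1],[-20,4]]; det(A-λI) = λ^2 - 4λ + 20.
Eigenvalues λ = 2 ± 4i.

y(t) = c_1e^(2t)cos(4t) + c_2e^(2t)sin(4t)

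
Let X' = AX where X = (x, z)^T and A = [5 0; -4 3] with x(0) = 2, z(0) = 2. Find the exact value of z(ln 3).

A = [[5,0],[-4,3]]; eigenvalues λ = 3, 5.
Eigenvectors: (0,-1) for λ=3, (-1,2) for λ=5.
From the initial condition, c_1 = -6, c_2 = -2.
z(ln 3) = (-6)(3^3)(-1) + (-2)(3^5)(2) = -810.

-810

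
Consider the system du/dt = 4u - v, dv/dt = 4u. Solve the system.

Coefficient matrix A = [[4, -1], [4, 0]].
Characteristic polynomial det(A - λI) = λ^2 - 4λ + 4 = 0.
Single eigenvalue λ = 2 with algebraic multiplicity 2.
Eigenvector v = (-1,-2); generalized eigenvector w with (A-λI)w=v is (0,1).
General solution: e^(2t)[c_1·v + c_2·(t·v + w)].

u(t) = -c_1e^(2t) - c_2te^(2t), v(t) = -2c_1e^(2t) - 2c_2te^(2t) + c_2e^(2t)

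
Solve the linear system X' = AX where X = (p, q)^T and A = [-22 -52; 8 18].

Coefficient matrix A = [[-22, -52], [8, 18]].
Characteristic polynomial det(A - λI) = λ^2 + 4λ + 20 = 0.
Eigenvalues λ = -2 ± 4i (complex conjugate pair).
For λ=-2+4i: an eigenvector is (2,-1) - i(3,-1) = (2 - 3i, -1 + i).
A real fundamental pair from Re and Im of e^((-2+4i)t)v: X_1 = e^(-2t)(cos(4t)·(2,-1) + sin(4t)·(3,-1)), X_2 = e^(-2t)(sin(4t)·(2,-1) - cos(4t)·(3,-1)).
General solution: K_1X_1 + K_2X_2.

p(t) = 3K_1e^(-2t)sin(4t) + 2K_1e^(-2t)cos(4t) + 2K_2e^(-2t)sin(4t) - 3K_2e^(-2t)cos(4t), q(t) = -K_1e^(-2t)sin(4t) - K_1e^(-2t)cos(4t) - K_2e^(-2t)sin(4t) + K_2e^(-2t)cos(4t)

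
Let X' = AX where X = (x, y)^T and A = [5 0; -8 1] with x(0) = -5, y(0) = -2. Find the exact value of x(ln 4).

A = [[5,0],[-8,1]]; eigenvalues λ = 5, 1.
Eigenvectors: (-1,2) for λ=5, (0,1) for λ=1.
From the initial condition, c_1 = 5, c_2 = -12.
x(ln 4) = (5)(4^5)(-1) + (-12)(4^1)(0) = -5120.

-5120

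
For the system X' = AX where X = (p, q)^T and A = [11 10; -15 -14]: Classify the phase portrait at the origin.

saddle

A = [[11,10],[-15,-14]]; det(A-λI) = λ^2 + 3λ - 4.
λ = -4, 1: opposite signs.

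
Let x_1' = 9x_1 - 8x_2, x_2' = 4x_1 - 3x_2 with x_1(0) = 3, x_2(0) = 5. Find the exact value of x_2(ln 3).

A = [[9,-8],[4,-3]]; eigenvalues λ = 1, 5.
Eigenvectors: (-1,-1) for λ=1, (2,1) for λ=5.
From the initial condition, c_1 = -7, c_2 = -2.
x_2(ln 3) = (-7)(3^1)(-1) + (-2)(3^5)(1) = -465.

-465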